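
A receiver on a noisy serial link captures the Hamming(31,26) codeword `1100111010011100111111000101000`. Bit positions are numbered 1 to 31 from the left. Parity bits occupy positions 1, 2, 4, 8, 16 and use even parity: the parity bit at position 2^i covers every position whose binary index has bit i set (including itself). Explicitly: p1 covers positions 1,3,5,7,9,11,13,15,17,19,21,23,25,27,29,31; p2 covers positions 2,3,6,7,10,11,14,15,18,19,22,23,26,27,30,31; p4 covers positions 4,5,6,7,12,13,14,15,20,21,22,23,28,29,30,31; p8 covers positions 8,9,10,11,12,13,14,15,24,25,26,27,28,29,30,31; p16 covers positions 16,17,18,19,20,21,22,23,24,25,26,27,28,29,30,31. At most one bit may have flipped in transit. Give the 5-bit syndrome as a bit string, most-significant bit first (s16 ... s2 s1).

00000

s1: b1⊕b3⊕b5⊕b7⊕b9⊕b11⊕b13⊕b15⊕b17⊕b19⊕b21⊕b23⊕b25⊕b27⊕b29⊕b31 = 1⊕0⊕1⊕1⊕1⊕0⊕1⊕0⊕1⊕1⊕1⊕0⊕0⊕0⊕0⊕0 = 0
s2: b2⊕b3⊕b6⊕b7⊕b10⊕b11⊕b14⊕b15⊕b18⊕b19⊕b22⊕b23⊕b26⊕b27⊕b30⊕b31 = 1⊕0⊕1⊕1⊕0⊕0⊕1⊕0⊕1⊕1⊕1⊕0⊕1⊕0⊕0⊕0 = 0
s4: b4⊕b5⊕b6⊕b7⊕b12⊕b13⊕b14⊕b15⊕b20⊕b21⊕b22⊕b23⊕b28⊕b29⊕b30⊕b31 = 0⊕1⊕1⊕1⊕1⊕1⊕1⊕0⊕1⊕1⊕1⊕0⊕1⊕0⊕0⊕0 = 0
s8: b8⊕b9⊕b10⊕b11⊕b12⊕b13⊕b14⊕b15⊕b24⊕b25⊕b26⊕b27⊕b28⊕b29⊕b30⊕b31 = 0⊕1⊕0⊕0⊕1⊕1⊕1⊕0⊕0⊕0⊕1⊕0⊕1⊕0⊕0⊕0 = 0
s16: b16⊕b17⊕b18⊕b19⊕b20⊕b21⊕b22⊕b23⊕b24⊕b25⊕b26⊕b27⊕b28⊕b29⊕b30⊕b31 = 0⊕1⊕1⊕1⊕1⊕1⊕1⊕0⊕0⊕0⊕1⊕0⊕1⊕0⊕0⊕0 = 0
Syndrome (s16...s1) = 00000 → position 0 (no error).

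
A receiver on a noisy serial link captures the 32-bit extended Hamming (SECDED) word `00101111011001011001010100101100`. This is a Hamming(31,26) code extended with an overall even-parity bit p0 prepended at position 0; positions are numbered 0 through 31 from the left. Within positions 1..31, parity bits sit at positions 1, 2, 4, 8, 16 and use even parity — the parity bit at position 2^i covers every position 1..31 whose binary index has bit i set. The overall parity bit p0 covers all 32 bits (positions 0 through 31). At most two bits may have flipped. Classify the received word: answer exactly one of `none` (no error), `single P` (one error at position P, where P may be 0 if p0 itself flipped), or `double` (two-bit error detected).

s1: b1⊕b3⊕b5⊕b7⊕b9⊕b11⊕b13⊕b15⊕b17⊕b19⊕b21⊕b23⊕b25⊕b27⊕b29⊕b31 = 0⊕0⊕1⊕1⊕1⊕0⊕1⊕1⊕0⊕1⊕1⊕1⊕0⊕0⊕1⊕0 = 1
s2: b2⊕b3⊕b6⊕b7⊕b10⊕b11⊕b14⊕b15⊕b18⊕b19⊕b22⊕b23⊕b26⊕b27⊕b30⊕b31 = 1⊕0⊕1⊕1⊕1⊕0⊕0⊕1⊕0⊕1⊕0⊕1⊕1⊕0⊕0⊕0 = 0
s4: b4⊕b5⊕b6⊕b7⊕b12⊕b13⊕b14⊕b15⊕b20⊕b21⊕b22⊕b23⊕b28⊕b29⊕b30⊕b31 = 1⊕1⊕1⊕1⊕0⊕1⊕0⊕1⊕0⊕1⊕0⊕1⊕1⊕1⊕0⊕0 = 0
s8: b8⊕b9⊕b10⊕b11⊕b12⊕b13⊕b14⊕b15⊕b24⊕b25⊕b26⊕b27⊕b28⊕b29⊕b30⊕b31 = 0⊕1⊕1⊕0⊕0⊕1⊕0⊕1⊕0⊕0⊕1⊕0⊕1⊕1⊕0⊕0 = 1
s16: b16⊕b17⊕b18⊕b19⊕b20⊕b21⊕b22⊕b23⊕b24⊕b25⊕b26⊕b27⊕b28⊕b29⊕b30⊕b31 = 1⊕0⊕0⊕1⊕0⊕1⊕0⊕1⊕0⊕0⊕1⊕0⊕1⊕1⊕0⊕0 = 1
Syndrome (s16...s1) = 11001 → position 25.
Overall parity (XOR of all 32 bits, including p0): 0⊕0⊕1⊕0⊕1⊕1⊕1⊕1⊕0⊕1⊕1⊕0⊕0⊕1⊕0⊕1⊕1⊕0⊕0⊕1⊕0⊕1⊕0⊕1⊕0⊕0⊕1⊕0⊕1⊕1⊕0⊕0 = 0
Overall=0, syndrome position=25 → double-bit error detected (uncorrectable).

double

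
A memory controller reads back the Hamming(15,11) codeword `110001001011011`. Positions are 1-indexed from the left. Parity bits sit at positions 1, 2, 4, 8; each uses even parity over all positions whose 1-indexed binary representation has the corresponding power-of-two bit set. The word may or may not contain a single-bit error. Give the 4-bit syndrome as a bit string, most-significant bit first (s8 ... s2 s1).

1010

s1: b1⊕b3⊕b5⊕b7⊕b9⊕b11⊕b13⊕b15 = 1⊕0⊕0⊕0⊕1⊕1⊕0⊕1 = 0
s2: b2⊕b3⊕b6⊕b7⊕b10⊕b11⊕b14⊕b15 = 1⊕0⊕1⊕0⊕0⊕1⊕1⊕1 = 1
s4: b4⊕b5⊕b6⊕b7⊕b12⊕b13⊕b14⊕b15 = 0⊕0⊕1⊕0⊕1⊕0⊕1⊕1 = 0
s8: b8⊕b9⊕b10⊕b11⊕b12⊕b13⊕b14⊕b15 = 0⊕1⊕0⊕1⊕1⊕0⊕1⊕1 = 1
Syndrome (s8...s1) = 1010 → position 10.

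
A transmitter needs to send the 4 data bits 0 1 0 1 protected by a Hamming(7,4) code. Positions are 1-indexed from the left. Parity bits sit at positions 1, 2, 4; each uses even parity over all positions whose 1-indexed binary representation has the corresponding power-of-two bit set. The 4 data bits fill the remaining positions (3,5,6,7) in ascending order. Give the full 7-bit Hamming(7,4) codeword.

Place data bits at non-power-of-two positions: b3=0, b5=1, b6=0, b7=1.
p1 = XOR of data positions {3,5,7} = 0⊕1⊕1 = 0
p2 = XOR of data positions {3,6,7} = 0⊕0⊕1 = 1
p4 = XOR of data positions {5,6,7} = 1⊕0⊕1 = 0
Codeword b1..b7 = 0100101

0100101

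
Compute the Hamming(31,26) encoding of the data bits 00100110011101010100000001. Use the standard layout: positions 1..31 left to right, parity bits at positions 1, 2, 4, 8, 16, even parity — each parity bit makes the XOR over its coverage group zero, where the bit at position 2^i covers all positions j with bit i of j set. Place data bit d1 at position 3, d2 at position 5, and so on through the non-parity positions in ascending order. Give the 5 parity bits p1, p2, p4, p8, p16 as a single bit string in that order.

Place data bits at non-power-of-two positions: b3=0, b5=0, b6=1, b7=0, b9=0, b10=1, b11=1, b12=0, b13=0, b14=1, b15=1, b17=1, b18=0, b19=1, b20=0, b21=1, b22=0, b23=1, b24=0, b25=0, b26=0, b27=0, b28=0, b29=0, b30=0, b31=1.
p1 = XOR of data positions {3,5,7,9,11,13,15,17,19,21,23,25,27,29,31} = 0⊕0⊕0⊕0⊕1⊕0⊕1⊕1⊕1⊕1⊕1⊕0⊕0⊕0⊕1 = 1
p2 = XOR of data positions {3,6,7,10,11,14,15,18,19,22,23,26,27,30,31} = 0⊕1⊕0⊕1⊕1⊕1⊕1⊕0⊕1⊕0⊕1⊕0⊕0⊕0⊕1 = 0
p4 = XOR of data positions {5,6,7,12,13,14,15,20,21,22,23,28,29,30,31} = 0⊕1⊕0⊕0⊕0⊕1⊕1⊕0⊕1⊕0⊕1⊕0⊕0⊕0⊕1 = 0
p8 = XOR of data positions {9,10,11,12,13,14,15,24,25,26,27,28,29,30,31} = 0⊕1⊕1⊕0⊕0⊕1⊕1⊕0⊕0⊕0⊕0⊕0⊕0⊕0⊕1 = 1
p16 = XOR of data positions {17,18,19,20,21,22,23,24,25,26,27,28,29,30,31} = 1⊕0⊕1⊕0⊕1⊕0⊕1⊕0⊕0⊕0⊕0⊕0⊕0⊕0⊕1 = 1
Parity bits p1,p2,p4,p8,p16 = 10011

10011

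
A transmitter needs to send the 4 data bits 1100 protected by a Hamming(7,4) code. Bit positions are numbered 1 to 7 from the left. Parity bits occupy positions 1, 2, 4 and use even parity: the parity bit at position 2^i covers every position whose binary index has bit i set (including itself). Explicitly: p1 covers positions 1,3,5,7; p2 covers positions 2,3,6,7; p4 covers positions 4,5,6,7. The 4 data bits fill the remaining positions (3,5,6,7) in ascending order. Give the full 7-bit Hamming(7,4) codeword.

Place data bits at non-power-of-two positions: b3=1, b5=1, b6=0, b7=0.
p1 = XOR of data positions {3,5,7} = 1⊕1⊕0 = 0
p2 = XOR of data positions {3,6,7} = 1⊕0⊕0 = 1
p4 = XOR of data positions {5,6,7} = 1⊕0⊕0 = 1
Codeword b1..b7 = 0111100

0111100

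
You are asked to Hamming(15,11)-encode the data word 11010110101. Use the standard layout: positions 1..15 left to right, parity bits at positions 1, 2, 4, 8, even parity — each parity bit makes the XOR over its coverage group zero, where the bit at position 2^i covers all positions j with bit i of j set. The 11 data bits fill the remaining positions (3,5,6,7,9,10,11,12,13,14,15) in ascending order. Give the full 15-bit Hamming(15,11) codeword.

Place data bits at non-power-of-two positions: b3=1, b5=1, b6=0, b7=1, b9=0, b10=1, b11=1, b12=0, b13=1, b14=0, b15=1.
p1 = XOR of data positions {3,5,7,9,11,13,15} = 1⊕1⊕1⊕0⊕1⊕1⊕1 = 0
p2 = XOR of data positions {3,6,7,10,11,14,15} = 1⊕0⊕1⊕1⊕1⊕0⊕1 = 1
p4 = XOR of data positions {5,6,7,12,13,14,15} = 1⊕0⊕1⊕0⊕1⊕0⊕1 = 0
p8 = XOR of data positions {9,10,11,12,13,14,15} = 0⊕1⊕1⊕0⊕1⊕0⊕1 = 0
Codeword b1..b15 = 011010100110101

011010100110101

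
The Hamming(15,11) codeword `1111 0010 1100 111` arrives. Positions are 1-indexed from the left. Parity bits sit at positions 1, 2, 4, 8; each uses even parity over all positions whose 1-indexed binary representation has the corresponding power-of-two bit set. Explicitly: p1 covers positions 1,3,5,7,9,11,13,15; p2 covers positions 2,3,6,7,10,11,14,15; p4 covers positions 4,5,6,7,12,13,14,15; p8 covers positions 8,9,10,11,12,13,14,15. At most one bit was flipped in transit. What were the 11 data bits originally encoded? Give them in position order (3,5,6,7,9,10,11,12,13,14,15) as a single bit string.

s1: b1⊕b3⊕b5⊕b7⊕b9⊕b11⊕b13⊕b15 = 1⊕1⊕0⊕1⊕1⊕0⊕1⊕1 = 0
s2: b2⊕b3⊕b6⊕b7⊕b10⊕b11⊕b14⊕b15 = 1⊕1⊕0⊕1⊕1⊕0⊕1⊕1 = 0
s4: b4⊕b5⊕b6⊕b7⊕b12⊕b13⊕b14⊕b15 = 1⊕0⊕0⊕1⊕0⊕1⊕1⊕1 = 1
s8: b8⊕b9⊕b10⊕b11⊕b12⊕b13⊕b14⊕b15 = 0⊕1⊕1⊕0⊕0⊕1⊕1⊕1 = 1
Syndrome (s8...s1) = 1100 → position 12.
Flip bit 12: corrected codeword = 111100101101111
Data bits at positions 3,5,6,7,9,10,11,12,13,14,15: 10011101111

10011101111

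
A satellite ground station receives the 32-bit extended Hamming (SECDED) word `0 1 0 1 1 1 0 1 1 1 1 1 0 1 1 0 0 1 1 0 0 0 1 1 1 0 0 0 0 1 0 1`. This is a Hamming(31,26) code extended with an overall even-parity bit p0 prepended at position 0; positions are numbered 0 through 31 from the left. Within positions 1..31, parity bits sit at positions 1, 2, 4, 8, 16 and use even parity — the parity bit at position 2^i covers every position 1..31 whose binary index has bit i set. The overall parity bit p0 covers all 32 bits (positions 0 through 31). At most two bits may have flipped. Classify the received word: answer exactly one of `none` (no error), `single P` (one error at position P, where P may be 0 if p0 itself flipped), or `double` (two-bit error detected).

double

s1: b1⊕b3⊕b5⊕b7⊕b9⊕b11⊕b13⊕b15⊕b17⊕b19⊕b21⊕b23⊕b25⊕b27⊕b29⊕b31 = 1⊕1⊕1⊕1⊕1⊕1⊕1⊕0⊕1⊕0⊕0⊕1⊕0⊕0⊕1⊕1 = 1
s2: b2⊕b3⊕b6⊕b7⊕b10⊕b11⊕b14⊕b15⊕b18⊕b19⊕b22⊕b23⊕b26⊕b27⊕b30⊕b31 = 0⊕1⊕0⊕1⊕1⊕1⊕1⊕0⊕1⊕0⊕1⊕1⊕0⊕0⊕0⊕1 = 1
s4: b4⊕b5⊕b6⊕b7⊕b12⊕b13⊕b14⊕b15⊕b20⊕b21⊕b22⊕b23⊕b28⊕b29⊕b30⊕b31 = 1⊕1⊕0⊕1⊕0⊕1⊕1⊕0⊕0⊕0⊕1⊕1⊕0⊕1⊕0⊕1 = 1
s8: b8⊕b9⊕b10⊕b11⊕b12⊕b13⊕b14⊕b15⊕b24⊕b25⊕b26⊕b27⊕b28⊕b29⊕b30⊕b31 = 1⊕1⊕1⊕1⊕0⊕1⊕1⊕0⊕1⊕0⊕0⊕0⊕0⊕1⊕0⊕1 = 1
s16: b16⊕b17⊕b18⊕b19⊕b20⊕b21⊕b22⊕b23⊕b24⊕b25⊕b26⊕b27⊕b28⊕b29⊕b30⊕b31 = 0⊕1⊕1⊕0⊕0⊕0⊕1⊕1⊕1⊕0⊕0⊕0⊕0⊕1⊕0⊕1 = 1
Syndrome (s16...s1) = 11111 → position 31.
Overall parity (XOR of all 32 bits, including p0): 0⊕1⊕0⊕1⊕1⊕1⊕0⊕1⊕1⊕1⊕1⊕1⊕0⊕1⊕1⊕0⊕0⊕1⊕1⊕0⊕0⊕0⊕1⊕1⊕1⊕0⊕0⊕0⊕0⊕1⊕0⊕1 = 0
Overall=0, syndrome position=31 → double-bit error detected (uncorrectable).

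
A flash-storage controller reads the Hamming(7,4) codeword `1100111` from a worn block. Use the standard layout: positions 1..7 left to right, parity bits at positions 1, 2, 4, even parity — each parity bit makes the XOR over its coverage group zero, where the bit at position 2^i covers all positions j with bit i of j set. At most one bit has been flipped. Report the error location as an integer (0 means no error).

7

s1: b1⊕b3⊕b5⊕b7 = 1⊕0⊕1⊕1 = 1
s2: b2⊕b3⊕b6⊕b7 = 1⊕0⊕1⊕1 = 1
s4: b4⊕b5⊕b6⊕b7 = 0⊕1⊕1⊕1 = 1
Syndrome (s4...s1) = 111 → position 7.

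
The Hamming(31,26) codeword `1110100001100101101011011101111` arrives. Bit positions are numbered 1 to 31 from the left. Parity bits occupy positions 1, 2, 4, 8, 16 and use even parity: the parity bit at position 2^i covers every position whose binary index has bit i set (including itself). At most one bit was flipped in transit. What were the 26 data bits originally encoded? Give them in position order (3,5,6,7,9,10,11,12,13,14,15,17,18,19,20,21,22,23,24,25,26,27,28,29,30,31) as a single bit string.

s1: b1⊕b3⊕b5⊕b7⊕b9⊕b11⊕b13⊕b15⊕b17⊕b19⊕b21⊕b23⊕b25⊕b27⊕b29⊕b31 = 1⊕1⊕1⊕0⊕0⊕1⊕0⊕0⊕1⊕1⊕1⊕0⊕1⊕0⊕1⊕1 = 0
s2: b2⊕b3⊕b6⊕b7⊕b10⊕b11⊕b14⊕b15⊕b18⊕b19⊕b22⊕b23⊕b26⊕b27⊕b30⊕b31 = 1⊕1⊕0⊕0⊕1⊕1⊕1⊕0⊕0⊕1⊕1⊕0⊕1⊕0⊕1⊕1 = 0
s4: b4⊕b5⊕b6⊕b7⊕b12⊕b13⊕b14⊕b15⊕b20⊕b21⊕b22⊕b23⊕b28⊕b29⊕b30⊕b31 = 0⊕1⊕0⊕0⊕0⊕0⊕1⊕0⊕0⊕1⊕1⊕0⊕1⊕1⊕1⊕1 = 0
s8: b8⊕b9⊕b10⊕b11⊕b12⊕b13⊕b14⊕b15⊕b24⊕b25⊕b26⊕b27⊕b28⊕b29⊕b30⊕b31 = 0⊕0⊕1⊕1⊕0⊕0⊕1⊕0⊕1⊕1⊕1⊕0⊕1⊕1⊕1⊕1 = 0
s16: b16⊕b17⊕b18⊕b19⊕b20⊕b21⊕b22⊕b23⊕b24⊕b25⊕b26⊕b27⊕b28⊕b29⊕b30⊕b31 = 1⊕1⊕0⊕1⊕0⊕1⊕1⊕0⊕1⊕1⊕1⊕0⊕1⊕1⊕1⊕1 = 0
Syndrome (s16...s1) = 00000 → position 0 (no error).
No correction needed.
Data bits at positions 3,5,6,7,9,10,11,12,13,14,15,17,18,19,20,21,22,23,24,25,26,27,28,29,30,31: 11000110010101011011101111

11000110010101011011101111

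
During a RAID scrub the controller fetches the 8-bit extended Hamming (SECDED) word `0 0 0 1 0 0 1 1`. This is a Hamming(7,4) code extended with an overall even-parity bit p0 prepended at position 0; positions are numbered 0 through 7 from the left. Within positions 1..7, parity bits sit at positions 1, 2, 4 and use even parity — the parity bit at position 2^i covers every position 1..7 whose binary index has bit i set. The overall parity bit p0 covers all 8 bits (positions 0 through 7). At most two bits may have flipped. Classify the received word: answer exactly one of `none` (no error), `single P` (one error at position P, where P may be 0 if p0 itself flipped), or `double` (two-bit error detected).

s1: b1⊕b3⊕b5⊕b7 = 0⊕1⊕0⊕1 = 0
s2: b2⊕b3⊕b6⊕b7 = 0⊕1⊕1⊕1 = 1
s4: b4⊕b5⊕b6⊕b7 = 0⊕0⊕1⊕1 = 0
Syndrome (s4...s1) = 010 → position 2.
Overall parity (XOR of all 8 bits, including p0): 0⊕0⊕0⊕1⊕0⊕0⊕1⊕1 = 1
Overall=1, syndrome position=2 → single-bit error at position 2.

single 2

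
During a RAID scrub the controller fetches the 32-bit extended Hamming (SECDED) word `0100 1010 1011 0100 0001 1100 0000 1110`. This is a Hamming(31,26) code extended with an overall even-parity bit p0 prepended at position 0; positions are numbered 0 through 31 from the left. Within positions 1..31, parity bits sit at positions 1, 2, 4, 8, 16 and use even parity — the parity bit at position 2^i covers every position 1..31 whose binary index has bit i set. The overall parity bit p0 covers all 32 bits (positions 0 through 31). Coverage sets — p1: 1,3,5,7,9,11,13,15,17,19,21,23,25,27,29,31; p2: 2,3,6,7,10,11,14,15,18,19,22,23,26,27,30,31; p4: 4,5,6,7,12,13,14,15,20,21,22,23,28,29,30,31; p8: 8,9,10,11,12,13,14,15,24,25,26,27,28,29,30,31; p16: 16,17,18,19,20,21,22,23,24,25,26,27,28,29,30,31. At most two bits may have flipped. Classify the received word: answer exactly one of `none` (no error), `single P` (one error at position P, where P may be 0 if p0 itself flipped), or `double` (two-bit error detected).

s1: b1⊕b3⊕b5⊕b7⊕b9⊕b11⊕b13⊕b15⊕b17⊕b19⊕b21⊕b23⊕b25⊕b27⊕b29⊕b31 = 1⊕0⊕0⊕0⊕0⊕1⊕1⊕0⊕0⊕1⊕1⊕0⊕0⊕0⊕1⊕0 = 0
s2: b2⊕b3⊕b6⊕b7⊕b10⊕b11⊕b14⊕b15⊕b18⊕b19⊕b22⊕b23⊕b26⊕b27⊕b30⊕b31 = 0⊕0⊕1⊕0⊕1⊕1⊕0⊕0⊕0⊕1⊕0⊕0⊕0⊕0⊕1⊕0 = 1
s4: b4⊕b5⊕b6⊕b7⊕b12⊕b13⊕b14⊕b15⊕b20⊕b21⊕b22⊕b23⊕b28⊕b29⊕b30⊕b31 = 1⊕0⊕1⊕0⊕0⊕1⊕0⊕0⊕1⊕1⊕0⊕0⊕1⊕1⊕1⊕0 = 0
s8: b8⊕b9⊕b10⊕b11⊕b12⊕b13⊕b14⊕b15⊕b24⊕b25⊕b26⊕b27⊕b28⊕b29⊕b30⊕b31 = 1⊕0⊕1⊕1⊕0⊕1⊕0⊕0⊕0⊕0⊕0⊕0⊕1⊕1⊕1⊕0 = 1
s16: b16⊕b17⊕b18⊕b19⊕b20⊕b21⊕b22⊕b23⊕b24⊕b25⊕b26⊕b27⊕b28⊕b29⊕b30⊕b31 = 0⊕0⊕0⊕1⊕1⊕1⊕0⊕0⊕0⊕0⊕0⊕0⊕1⊕1⊕1⊕0 = 0
Syndrome (s16...s1) = 01010 → position 10.
Overall parity (XOR of all 32 bits, including p0): 0⊕1⊕0⊕0⊕1⊕0⊕1⊕0⊕1⊕0⊕1⊕1⊕0⊕1⊕0⊕0⊕0⊕0⊕0⊕1⊕1⊕1⊕0⊕0⊕0⊕0⊕0⊕0⊕1⊕1⊕1⊕0 = 1
Overall=1, syndrome position=10 → single-bit error at position 10.

single 10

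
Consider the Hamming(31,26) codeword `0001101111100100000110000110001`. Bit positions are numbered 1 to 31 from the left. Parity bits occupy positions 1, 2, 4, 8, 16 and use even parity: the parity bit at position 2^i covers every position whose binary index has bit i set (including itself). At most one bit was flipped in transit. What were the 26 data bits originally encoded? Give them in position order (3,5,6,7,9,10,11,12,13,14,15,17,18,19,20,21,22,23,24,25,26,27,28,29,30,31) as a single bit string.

01011110010000110100110001

s1: b1⊕b3⊕b5⊕b7⊕b9⊕b11⊕b13⊕b15⊕b17⊕b19⊕b21⊕b23⊕b25⊕b27⊕b29⊕b31 = 0⊕0⊕1⊕1⊕1⊕1⊕0⊕0⊕0⊕0⊕1⊕0⊕0⊕1⊕0⊕1 = 1
s2: b2⊕b3⊕b6⊕b7⊕b10⊕b11⊕b14⊕b15⊕b18⊕b19⊕b22⊕b23⊕b26⊕b27⊕b30⊕b31 = 0⊕0⊕0⊕1⊕1⊕1⊕1⊕0⊕0⊕0⊕0⊕0⊕1⊕1⊕0⊕1 = 1
s4: b4⊕b5⊕b6⊕b7⊕b12⊕b13⊕b14⊕b15⊕b20⊕b21⊕b22⊕b23⊕b28⊕b29⊕b30⊕b31 = 1⊕1⊕0⊕1⊕0⊕0⊕1⊕0⊕1⊕1⊕0⊕0⊕0⊕0⊕0⊕1 = 1
s8: b8⊕b9⊕b10⊕b11⊕b12⊕b13⊕b14⊕b15⊕b24⊕b25⊕b26⊕b27⊕b28⊕b29⊕b30⊕b31 = 1⊕1⊕1⊕1⊕0⊕0⊕1⊕0⊕0⊕0⊕1⊕1⊕0⊕0⊕0⊕1 = 0
s16: b16⊕b17⊕b18⊕b19⊕b20⊕b21⊕b22⊕b23⊕b24⊕b25⊕b26⊕b27⊕b28⊕b29⊕b30⊕b31 = 0⊕0⊕0⊕0⊕1⊕1⊕0⊕0⊕0⊕0⊕1⊕1⊕0⊕0⊕0⊕1 = 1
Syndrome (s16...s1) = 10111 → position 23.
Flip bit 23: corrected codeword = 0001101111100100000110100110001
Data bits at positions 3,5,6,7,9,10,11,12,13,14,15,17,18,19,20,21,22,23,24,25,26,27,28,29,30,31: 01011110010000110100110001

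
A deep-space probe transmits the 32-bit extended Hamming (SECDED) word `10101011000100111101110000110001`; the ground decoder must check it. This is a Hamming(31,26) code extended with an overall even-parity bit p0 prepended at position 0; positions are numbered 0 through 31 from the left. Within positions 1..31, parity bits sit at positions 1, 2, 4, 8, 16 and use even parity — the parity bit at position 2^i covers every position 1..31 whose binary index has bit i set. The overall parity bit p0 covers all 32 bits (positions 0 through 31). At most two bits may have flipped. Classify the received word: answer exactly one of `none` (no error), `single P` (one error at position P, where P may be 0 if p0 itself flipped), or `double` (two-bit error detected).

s1: b1⊕b3⊕b5⊕b7⊕b9⊕b11⊕b13⊕b15⊕b17⊕b19⊕b21⊕b23⊕b25⊕b27⊕b29⊕b31 = 0⊕0⊕0⊕1⊕0⊕1⊕0⊕1⊕1⊕1⊕1⊕0⊕0⊕1⊕0⊕1 = 0
s2: b2⊕b3⊕b6⊕b7⊕b10⊕b11⊕b14⊕b15⊕b18⊕b19⊕b22⊕b23⊕b26⊕b27⊕b30⊕b31 = 1⊕0⊕1⊕1⊕0⊕1⊕1⊕1⊕0⊕1⊕0⊕0⊕1⊕1⊕0⊕1 = 0
s4: b4⊕b5⊕b6⊕b7⊕b12⊕b13⊕b14⊕b15⊕b20⊕b21⊕b22⊕b23⊕b28⊕b29⊕b30⊕b31 = 1⊕0⊕1⊕1⊕0⊕0⊕1⊕1⊕1⊕1⊕0⊕0⊕0⊕0⊕0⊕1 = 0
s8: b8⊕b9⊕b10⊕b11⊕b12⊕b13⊕b14⊕b15⊕b24⊕b25⊕b26⊕b27⊕b28⊕b29⊕b30⊕b31 = 0⊕0⊕0⊕1⊕0⊕0⊕1⊕1⊕0⊕0⊕1⊕1⊕0⊕0⊕0⊕1 = 0
s16: b16⊕b17⊕b18⊕b19⊕b20⊕b21⊕b22⊕b23⊕b24⊕b25⊕b26⊕b27⊕b28⊕b29⊕b30⊕b31 = 1⊕1⊕0⊕1⊕1⊕1⊕0⊕0⊕0⊕0⊕1⊕1⊕0⊕0⊕0⊕1 = 0
Syndrome (s16...s1) = 00000 → position 0 (no error).
Overall parity (XOR of all 32 bits, including p0): 1⊕0⊕1⊕0⊕1⊕0⊕1⊕1⊕0⊕0⊕0⊕1⊕0⊕0⊕1⊕1⊕1⊕1⊕0⊕1⊕1⊕1⊕0⊕0⊕0⊕0⊕1⊕1⊕0⊕0⊕0⊕1 = 0
Overall=0, syndrome position=0 → no error.

none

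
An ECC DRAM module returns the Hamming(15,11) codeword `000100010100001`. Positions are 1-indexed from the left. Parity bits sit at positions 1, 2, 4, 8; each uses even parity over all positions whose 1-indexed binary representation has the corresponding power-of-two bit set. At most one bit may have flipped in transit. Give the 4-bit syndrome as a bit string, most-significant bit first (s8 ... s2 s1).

1001

s1: b1⊕b3⊕b5⊕b7⊕b9⊕b11⊕b13⊕b15 = 0⊕0⊕0⊕0⊕0⊕0⊕0⊕1 = 1
s2: b2⊕b3⊕b6⊕b7⊕b10⊕b11⊕b14⊕b15 = 0⊕0⊕0⊕0⊕1⊕0⊕0⊕1 = 0
s4: b4⊕b5⊕b6⊕b7⊕b12⊕b13⊕b14⊕b15 = 1⊕0⊕0⊕0⊕0⊕0⊕0⊕1 = 0
s8: b8⊕b9⊕b10⊕b11⊕b12⊕b13⊕b14⊕b15 = 1⊕0⊕1⊕0⊕0⊕0⊕0⊕1 = 1
Syndrome (s8...s1) = 1001 → position 9.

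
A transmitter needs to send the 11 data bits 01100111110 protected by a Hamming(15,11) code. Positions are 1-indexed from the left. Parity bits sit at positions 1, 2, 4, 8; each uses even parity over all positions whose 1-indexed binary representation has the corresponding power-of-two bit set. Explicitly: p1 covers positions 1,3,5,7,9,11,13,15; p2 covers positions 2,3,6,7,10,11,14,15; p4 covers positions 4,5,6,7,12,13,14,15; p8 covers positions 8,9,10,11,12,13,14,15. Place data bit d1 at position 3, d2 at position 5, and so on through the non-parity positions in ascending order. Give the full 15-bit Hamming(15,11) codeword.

Place data bits at non-power-of-two positions: b3=0, b5=1, b6=1, b7=0, b9=0, b10=1, b11=1, b12=1, b13=1, b14=1, b15=0.
p1 = XOR of data positions {3,5,7,9,11,13,15} = 0⊕1⊕0⊕0⊕1⊕1⊕0 = 1
p2 = XOR of data positions {3,6,7,10,11,14,15} = 0⊕1⊕0⊕1⊕1⊕1⊕0 = 0
p4 = XOR of data positions {5,6,7,12,13,14,15} = 1⊕1⊕0⊕1⊕1⊕1⊕0 = 1
p8 = XOR of data positions {9,10,11,12,13,14,15} = 0⊕1⊕1⊕1⊕1⊕1⊕0 = 1
Codeword b1..b15 = 100111010111110

100111010111110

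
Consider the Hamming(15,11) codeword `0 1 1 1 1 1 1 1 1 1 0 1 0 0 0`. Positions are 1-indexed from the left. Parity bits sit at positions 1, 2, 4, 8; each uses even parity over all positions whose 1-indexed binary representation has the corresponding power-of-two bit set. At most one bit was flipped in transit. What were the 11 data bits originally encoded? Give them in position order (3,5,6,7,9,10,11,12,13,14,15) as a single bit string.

11011101000

s1: b1⊕b3⊕b5⊕b7⊕b9⊕b11⊕b13⊕b15 = 0⊕1⊕1⊕1⊕1⊕0⊕0⊕0 = 0
s2: b2⊕b3⊕b6⊕b7⊕b10⊕b11⊕b14⊕b15 = 1⊕1⊕1⊕1⊕1⊕0⊕0⊕0 = 1
s4: b4⊕b5⊕b6⊕b7⊕b12⊕b13⊕b14⊕b15 = 1⊕1⊕1⊕1⊕1⊕0⊕0⊕0 = 1
s8: b8⊕b9⊕b10⊕b11⊕b12⊕b13⊕b14⊕b15 = 1⊕1⊕1⊕0⊕1⊕0⊕0⊕0 = 0
Syndrome (s8...s1) = 0110 → position 6.
Flip bit 6: corrected codeword = 011110111101000
Data bits at positions 3,5,6,7,9,10,11,12,13,14,15: 11011101000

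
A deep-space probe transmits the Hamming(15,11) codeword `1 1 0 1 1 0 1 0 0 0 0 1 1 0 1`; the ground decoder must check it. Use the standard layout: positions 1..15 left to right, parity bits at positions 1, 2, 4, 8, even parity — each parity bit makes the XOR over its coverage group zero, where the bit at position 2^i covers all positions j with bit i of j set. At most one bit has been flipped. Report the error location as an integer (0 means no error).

s1: b1⊕b3⊕b5⊕b7⊕b9⊕b11⊕b13⊕b15 = 1⊕0⊕1⊕1⊕0⊕0⊕1⊕1 = 1
s2: b2⊕b3⊕b6⊕b7⊕b10⊕b11⊕b14⊕b15 = 1⊕0⊕0⊕1⊕0⊕0⊕0⊕1 = 1
s4: b4⊕b5⊕b6⊕b7⊕b12⊕b13⊕b14⊕b15 = 1⊕1⊕0⊕1⊕1⊕1⊕0⊕1 = 0
s8: b8⊕b9⊕b10⊕b11⊕b12⊕b13⊕b14⊕b15 = 0⊕0⊕0⊕0⊕1⊕1⊕0⊕1 = 1
Syndrome (s8...s1) = 1011 → position 11.

11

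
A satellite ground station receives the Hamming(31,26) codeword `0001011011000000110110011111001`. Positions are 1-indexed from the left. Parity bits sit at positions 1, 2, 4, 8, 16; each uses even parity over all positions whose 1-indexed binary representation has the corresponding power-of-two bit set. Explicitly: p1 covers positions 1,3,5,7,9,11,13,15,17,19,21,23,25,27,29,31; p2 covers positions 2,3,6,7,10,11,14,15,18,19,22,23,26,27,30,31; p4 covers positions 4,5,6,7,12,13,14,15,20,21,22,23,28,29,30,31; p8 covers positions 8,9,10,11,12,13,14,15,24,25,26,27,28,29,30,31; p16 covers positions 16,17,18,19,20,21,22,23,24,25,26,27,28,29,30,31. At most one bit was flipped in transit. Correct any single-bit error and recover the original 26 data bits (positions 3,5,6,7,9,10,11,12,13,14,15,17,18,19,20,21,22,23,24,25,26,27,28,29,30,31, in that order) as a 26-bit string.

00101100000110110011111001

s1: b1⊕b3⊕b5⊕b7⊕b9⊕b11⊕b13⊕b15⊕b17⊕b19⊕b21⊕b23⊕b25⊕b27⊕b29⊕b31 = 0⊕0⊕0⊕1⊕1⊕0⊕0⊕0⊕1⊕0⊕1⊕0⊕1⊕1⊕0⊕1 = 1
s2: b2⊕b3⊕b6⊕b7⊕b10⊕b11⊕b14⊕b15⊕b18⊕b19⊕b22⊕b23⊕b26⊕b27⊕b30⊕b31 = 0⊕0⊕1⊕1⊕1⊕0⊕0⊕0⊕1⊕0⊕0⊕0⊕1⊕1⊕0⊕1 = 1
s4: b4⊕b5⊕b6⊕b7⊕b12⊕b13⊕b14⊕b15⊕b20⊕b21⊕b22⊕b23⊕b28⊕b29⊕b30⊕b31 = 1⊕0⊕1⊕1⊕0⊕0⊕0⊕0⊕1⊕1⊕0⊕0⊕1⊕0⊕0⊕1 = 1
s8: b8⊕b9⊕b10⊕b11⊕b12⊕b13⊕b14⊕b15⊕b24⊕b25⊕b26⊕b27⊕b28⊕b29⊕b30⊕b31 = 0⊕1⊕1⊕0⊕0⊕0⊕0⊕0⊕1⊕1⊕1⊕1⊕1⊕0⊕0⊕1 = 0
s16: b16⊕b17⊕b18⊕b19⊕b20⊕b21⊕b22⊕b23⊕b24⊕b25⊕b26⊕b27⊕b28⊕b29⊕b30⊕b31 = 0⊕1⊕1⊕0⊕1⊕1⊕0⊕0⊕1⊕1⊕1⊕1⊕1⊕0⊕0⊕1 = 0
Syndrome (s16...s1) = 00111 → position 7.
Flip bit 7: corrected codeword = 0001010011000000110110011111001
Data bits at positions 3,5,6,7,9,10,11,12,13,14,15,17,18,19,20,21,22,23,24,25,26,27,28,29,30,31: 00101100000110110011111001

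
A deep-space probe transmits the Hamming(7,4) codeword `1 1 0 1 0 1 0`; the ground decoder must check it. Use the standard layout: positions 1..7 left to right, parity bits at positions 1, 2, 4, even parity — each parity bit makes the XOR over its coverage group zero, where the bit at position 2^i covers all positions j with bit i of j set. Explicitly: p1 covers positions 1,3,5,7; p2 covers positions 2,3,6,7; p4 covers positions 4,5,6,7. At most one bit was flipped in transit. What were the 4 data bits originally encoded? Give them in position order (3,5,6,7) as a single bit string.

0010

s1: b1⊕b3⊕b5⊕b7 = 1⊕0⊕0⊕0 = 1
s2: b2⊕b3⊕b6⊕b7 = 1⊕0⊕1⊕0 = 0
s4: b4⊕b5⊕b6⊕b7 = 1⊕0⊕1⊕0 = 0
Syndrome (s4...s1) = 001 → position 1.
Flip bit 1: corrected codeword = 0101010
Data bits at positions 3,5,6,7: 0010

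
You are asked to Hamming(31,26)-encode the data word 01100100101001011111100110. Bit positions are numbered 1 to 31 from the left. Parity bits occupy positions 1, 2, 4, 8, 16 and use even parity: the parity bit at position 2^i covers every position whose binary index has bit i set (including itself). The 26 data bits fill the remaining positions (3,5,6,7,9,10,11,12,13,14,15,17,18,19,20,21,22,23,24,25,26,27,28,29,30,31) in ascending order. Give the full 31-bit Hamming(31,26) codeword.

Place data bits at non-power-of-two positions: b3=0, b5=1, b6=1, b7=0, b9=0, b10=1, b11=0, b12=0, b13=1, b14=0, b15=1, b17=0, b18=0, b19=1, b20=0, b21=1, b22=1, b23=1, b24=1, b25=1, b26=1, b27=0, b28=0, b29=1, b30=1, b31=0.
p1 = XOR of data positions {3,5,7,9,11,13,15,17,19,21,23,25,27,29,31} = 0⊕1⊕0⊕0⊕0⊕1⊕1⊕0⊕1⊕1⊕1⊕1⊕0⊕1⊕0 = 0
p2 = XOR of data positions {3,6,7,10,11,14,15,18,19,22,23,26,27,30,31} = 0⊕1⊕0⊕1⊕0⊕0⊕1⊕0⊕1⊕1⊕1⊕1⊕0⊕1⊕0 = 0
p4 = XOR of data positions {5,6,7,12,13,14,15,20,21,22,23,28,29,30,31} = 1⊕1⊕0⊕0⊕1⊕0⊕1⊕0⊕1⊕1⊕1⊕0⊕1⊕1⊕0 = 1
p8 = XOR of data positions {9,10,11,12,13,14,15,24,25,26,27,28,29,30,31} = 0⊕1⊕0⊕0⊕1⊕0⊕1⊕1⊕1⊕1⊕0⊕0⊕1⊕1⊕0 = 0
p16 = XOR of data positions {17,18,19,20,21,22,23,24,25,26,27,28,29,30,31} = 0⊕0⊕1⊕0⊕1⊕1⊕1⊕1⊕1⊕1⊕0⊕0⊕1⊕1⊕0 = 1
Codeword b1..b31 = 0001110001001011001011111100110

0001110001001011001011111100110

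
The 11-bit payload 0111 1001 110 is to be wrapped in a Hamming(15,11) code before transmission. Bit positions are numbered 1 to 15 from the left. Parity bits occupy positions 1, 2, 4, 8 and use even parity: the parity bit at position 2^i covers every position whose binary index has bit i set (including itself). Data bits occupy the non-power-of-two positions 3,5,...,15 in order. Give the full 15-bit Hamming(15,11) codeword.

Place data bits at non-power-of-two positions: b3=0, b5=1, b6=1, b7=1, b9=1, b10=0, b11=0, b12=1, b13=1, b14=1, b15=0.
p1 = XOR of data positions {3,5,7,9,11,13,15} = 0⊕1⊕1⊕1⊕0⊕1⊕0 = 0
p2 = XOR of data positions {3,6,7,10,11,14,15} = 0⊕1⊕1⊕0⊕0⊕1⊕0 = 1
p4 = XOR of data positions {5,6,7,12,13,14,15} = 1⊕1⊕1⊕1⊕1⊕1⊕0 = 0
p8 = XOR of data positions {9,10,11,12,13,14,15} = 1⊕0⊕0⊕1⊕1⊕1⊕0 = 0
Codeword b1..b15 = 010011101001110

010011101001110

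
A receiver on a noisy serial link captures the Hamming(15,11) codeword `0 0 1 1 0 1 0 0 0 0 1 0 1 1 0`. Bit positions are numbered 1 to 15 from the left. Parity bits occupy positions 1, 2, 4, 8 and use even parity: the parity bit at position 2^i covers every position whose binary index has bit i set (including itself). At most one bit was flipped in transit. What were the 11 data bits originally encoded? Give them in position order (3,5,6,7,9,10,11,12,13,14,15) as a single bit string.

s1: b1⊕b3⊕b5⊕b7⊕b9⊕b11⊕b13⊕b15 = 0⊕1⊕0⊕0⊕0⊕1⊕1⊕0 = 1
s2: b2⊕b3⊕b6⊕b7⊕b10⊕b11⊕b14⊕b15 = 0⊕1⊕1⊕0⊕0⊕1⊕1⊕0 = 0
s4: b4⊕b5⊕b6⊕b7⊕b12⊕b13⊕b14⊕b15 = 1⊕0⊕1⊕0⊕0⊕1⊕1⊕0 = 0
s8: b8⊕b9⊕b10⊕b11⊕b12⊕b13⊕b14⊕b15 = 0⊕0⊕0⊕1⊕0⊕1⊕1⊕0 = 1
Syndrome (s8...s1) = 1001 → position 9.
Flip bit 9: corrected codeword = 001101001010110
Data bits at positions 3,5,6,7,9,10,11,12,13,14,15: 10101010110

10101010110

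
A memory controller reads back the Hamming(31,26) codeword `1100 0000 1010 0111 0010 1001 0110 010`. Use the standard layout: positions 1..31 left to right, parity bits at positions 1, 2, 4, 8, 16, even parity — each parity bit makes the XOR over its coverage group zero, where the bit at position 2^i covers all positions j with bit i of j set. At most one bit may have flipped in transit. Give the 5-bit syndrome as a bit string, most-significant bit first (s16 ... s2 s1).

s1: b1⊕b3⊕b5⊕b7⊕b9⊕b11⊕b13⊕b15⊕b17⊕b19⊕b21⊕b23⊕b25⊕b27⊕b29⊕b31 = 1⊕0⊕0⊕0⊕1⊕1⊕0⊕1⊕0⊕1⊕1⊕0⊕0⊕1⊕0⊕0 = 1
s2: b2⊕b3⊕b6⊕b7⊕b10⊕b11⊕b14⊕b15⊕b18⊕b19⊕b22⊕b23⊕b26⊕b27⊕b30⊕b31 = 1⊕0⊕0⊕0⊕0⊕1⊕1⊕1⊕0⊕1⊕0⊕0⊕1⊕1⊕1⊕0 = 0
s4: b4⊕b5⊕b6⊕b7⊕b12⊕b13⊕b14⊕b15⊕b20⊕b21⊕b22⊕b23⊕b28⊕b29⊕b30⊕b31 = 0⊕0⊕0⊕0⊕0⊕0⊕1⊕1⊕0⊕1⊕0⊕0⊕0⊕0⊕1⊕0 = 0
s8: b8⊕b9⊕b10⊕b11⊕b12⊕b13⊕b14⊕b15⊕b24⊕b25⊕b26⊕b27⊕b28⊕b29⊕b30⊕b31 = 0⊕1⊕0⊕1⊕0⊕0⊕1⊕1⊕1⊕0⊕1⊕1⊕0⊕0⊕1⊕0 = 0
s16: b16⊕b17⊕b18⊕b19⊕b20⊕b21⊕b22⊕b23⊕b24⊕b25⊕b26⊕b27⊕b28⊕b29⊕b30⊕b31 = 1⊕0⊕0⊕1⊕0⊕1⊕0⊕0⊕1⊕0⊕1⊕1⊕0⊕0⊕1⊕0 = 1
Syndrome (s16...s1) = 10001 → position 17.

10001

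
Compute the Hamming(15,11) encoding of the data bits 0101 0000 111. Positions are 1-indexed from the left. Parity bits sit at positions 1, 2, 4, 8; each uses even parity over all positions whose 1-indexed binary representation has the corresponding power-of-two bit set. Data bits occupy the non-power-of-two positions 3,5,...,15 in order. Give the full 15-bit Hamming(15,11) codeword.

Place data bits at non-power-of-two positions: b3=0, b5=1, b6=0, b7=1, b9=0, b10=0, b11=0, b12=0, b13=1, b14=1, b15=1.
p1 = XOR of data positions {3,5,7,9,11,13,15} = 0⊕1⊕1⊕0⊕0⊕1⊕1 = 0
p2 = XOR of data positions {3,6,7,10,11,14,15} = 0⊕0⊕1⊕0⊕0⊕1⊕1 = 1
p4 = XOR of data positions {5,6,7,12,13,14,15} = 1⊕0⊕1⊕0⊕1⊕1⊕1 = 1
p8 = XOR of data positions {9,10,11,12,13,14,15} = 0⊕0⊕0⊕0⊕1⊕1⊕1 = 1
Codeword b1..b15 = 010110110000111

010110110000111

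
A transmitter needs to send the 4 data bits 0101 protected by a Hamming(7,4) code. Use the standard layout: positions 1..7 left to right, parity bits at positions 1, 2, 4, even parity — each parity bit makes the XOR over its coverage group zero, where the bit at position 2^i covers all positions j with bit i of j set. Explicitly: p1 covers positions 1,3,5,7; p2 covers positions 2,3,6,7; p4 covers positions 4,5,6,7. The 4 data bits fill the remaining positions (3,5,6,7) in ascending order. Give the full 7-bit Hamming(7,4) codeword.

Place data bits at non-power-of-two positions: b3=0, b5=1, b6=0, b7=1.
p1 = XOR of data positions {3,5,7} = 0⊕1⊕1 = 0
p2 = XOR of data positions {3,6,7} = 0⊕0⊕1 = 1
p4 = XOR of data positions {5,6,7} = 1⊕0⊕1 = 0
Codeword b1..b7 = 0100101

0100101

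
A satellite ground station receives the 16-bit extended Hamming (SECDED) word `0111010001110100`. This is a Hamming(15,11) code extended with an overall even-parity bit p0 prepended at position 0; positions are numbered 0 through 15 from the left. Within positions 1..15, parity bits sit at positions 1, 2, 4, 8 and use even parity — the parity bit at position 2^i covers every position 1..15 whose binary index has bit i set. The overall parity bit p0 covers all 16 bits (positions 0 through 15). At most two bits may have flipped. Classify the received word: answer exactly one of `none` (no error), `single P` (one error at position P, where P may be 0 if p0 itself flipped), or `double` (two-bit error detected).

s1: b1⊕b3⊕b5⊕b7⊕b9⊕b11⊕b13⊕b15 = 1⊕1⊕1⊕0⊕1⊕1⊕1⊕0 = 0
s2: b2⊕b3⊕b6⊕b7⊕b10⊕b11⊕b14⊕b15 = 1⊕1⊕0⊕0⊕1⊕1⊕0⊕0 = 0
s4: b4⊕b5⊕b6⊕b7⊕b12⊕b13⊕b14⊕b15 = 0⊕1⊕0⊕0⊕0⊕1⊕0⊕0 = 0
s8: b8⊕b9⊕b10⊕b11⊕b12⊕b13⊕b14⊕b15 = 0⊕1⊕1⊕1⊕0⊕1⊕0⊕0 = 0
Syndrome (s8...s1) = 0000 → position 0 (no error).
Overall parity (XOR of all 16 bits, including p0): 0⊕1⊕1⊕1⊕0⊕1⊕0⊕0⊕0⊕1⊕1⊕1⊕0⊕1⊕0⊕0 = 0
Overall=0, syndrome position=0 → no error.

none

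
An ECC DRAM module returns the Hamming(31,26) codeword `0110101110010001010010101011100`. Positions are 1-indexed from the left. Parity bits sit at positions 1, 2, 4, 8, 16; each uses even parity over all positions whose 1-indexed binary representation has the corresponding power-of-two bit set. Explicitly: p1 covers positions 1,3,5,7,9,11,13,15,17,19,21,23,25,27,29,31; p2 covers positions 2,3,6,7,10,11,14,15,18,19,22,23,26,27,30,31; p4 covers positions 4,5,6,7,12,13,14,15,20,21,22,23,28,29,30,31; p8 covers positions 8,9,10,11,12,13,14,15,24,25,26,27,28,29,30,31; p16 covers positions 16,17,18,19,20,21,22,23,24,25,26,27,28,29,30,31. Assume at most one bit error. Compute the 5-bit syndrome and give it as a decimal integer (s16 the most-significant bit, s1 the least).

s1: b1⊕b3⊕b5⊕b7⊕b9⊕b11⊕b13⊕b15⊕b17⊕b19⊕b21⊕b23⊕b25⊕b27⊕b29⊕b31 = 0⊕1⊕1⊕1⊕1⊕0⊕0⊕0⊕0⊕0⊕1⊕1⊕1⊕1⊕1⊕0 = 1
s2: b2⊕b3⊕b6⊕b7⊕b10⊕b11⊕b14⊕b15⊕b18⊕b19⊕b22⊕b23⊕b26⊕b27⊕b30⊕b31 = 1⊕1⊕0⊕1⊕0⊕0⊕0⊕0⊕1⊕0⊕0⊕1⊕0⊕1⊕0⊕0 = 0
s4: b4⊕b5⊕b6⊕b7⊕b12⊕b13⊕b14⊕b15⊕b20⊕b21⊕b22⊕b23⊕b28⊕b29⊕b30⊕b31 = 0⊕1⊕0⊕1⊕1⊕0⊕0⊕0⊕0⊕1⊕0⊕1⊕1⊕1⊕0⊕0 = 1
s8: b8⊕b9⊕b10⊕b11⊕b12⊕b13⊕b14⊕b15⊕b24⊕b25⊕b26⊕b27⊕b28⊕b29⊕b30⊕b31 = 1⊕1⊕0⊕0⊕1⊕0⊕0⊕0⊕0⊕1⊕0⊕1⊕1⊕1⊕0⊕0 = 1
s16: b16⊕b17⊕b18⊕b19⊕b20⊕b21⊕b22⊕b23⊕b24⊕b25⊕b26⊕b27⊕b28⊕b29⊕b30⊕b31 = 1⊕0⊕1⊕0⊕0⊕1⊕0⊕1⊕0⊕1⊕0⊕1⊕1⊕1⊕0⊕0 = 0
Syndrome (s16...s1) = 01101 → position 13.

13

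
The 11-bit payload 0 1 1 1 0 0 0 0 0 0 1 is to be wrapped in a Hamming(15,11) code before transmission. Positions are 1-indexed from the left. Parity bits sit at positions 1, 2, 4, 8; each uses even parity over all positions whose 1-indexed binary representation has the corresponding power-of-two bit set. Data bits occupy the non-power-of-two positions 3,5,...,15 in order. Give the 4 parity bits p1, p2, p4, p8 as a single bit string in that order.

1101

Place data bits at non-power-of-two positions: b3=0, b5=1, b6=1, b7=1, b9=0, b10=0, b11=0, b12=0, b13=0, b14=0, b15=1.
p1 = XOR of data positions {3,5,7,9,11,13,15} = 0⊕1⊕1⊕0⊕0⊕0⊕1 = 1
p2 = XOR of data positions {3,6,7,10,11,14,15} = 0⊕1⊕1⊕0⊕0⊕0⊕1 = 1
p4 = XOR of data positions {5,6,7,12,13,14,15} = 1⊕1⊕1⊕0⊕0⊕0⊕1 = 0
p8 = XOR of data positions {9,10,11,12,13,14,15} = 0⊕0⊕0⊕0⊕0⊕0⊕1 = 1
Parity bits p1,p2,p4,p8 = 1101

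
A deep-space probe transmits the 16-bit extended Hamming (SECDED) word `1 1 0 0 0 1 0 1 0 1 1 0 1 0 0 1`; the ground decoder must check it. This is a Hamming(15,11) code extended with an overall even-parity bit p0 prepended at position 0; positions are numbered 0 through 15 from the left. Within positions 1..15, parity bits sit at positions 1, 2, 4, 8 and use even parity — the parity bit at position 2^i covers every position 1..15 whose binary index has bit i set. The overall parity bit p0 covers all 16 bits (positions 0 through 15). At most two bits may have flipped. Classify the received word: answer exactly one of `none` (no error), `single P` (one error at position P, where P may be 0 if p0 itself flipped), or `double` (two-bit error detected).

double

s1: b1⊕b3⊕b5⊕b7⊕b9⊕b11⊕b13⊕b15 = 1⊕0⊕1⊕1⊕1⊕0⊕0⊕1 = 1
s2: b2⊕b3⊕b6⊕b7⊕b10⊕b11⊕b14⊕b15 = 0⊕0⊕0⊕1⊕1⊕0⊕0⊕1 = 1
s4: b4⊕b5⊕b6⊕b7⊕b12⊕b13⊕b14⊕b15 = 0⊕1⊕0⊕1⊕1⊕0⊕0⊕1 = 0
s8: b8⊕b9⊕b10⊕b11⊕b12⊕b13⊕b14⊕b15 = 0⊕1⊕1⊕0⊕1⊕0⊕0⊕1 = 0
Syndrome (s8...s1) = 0011 → position 3.
Overall parity (XOR of all 16 bits, including p0): 1⊕1⊕0⊕0⊕0⊕1⊕0⊕1⊕0⊕1⊕1⊕0⊕1⊕0⊕0⊕1 = 0
Overall=0, syndrome position=3 → double-bit error detected (uncorrectable).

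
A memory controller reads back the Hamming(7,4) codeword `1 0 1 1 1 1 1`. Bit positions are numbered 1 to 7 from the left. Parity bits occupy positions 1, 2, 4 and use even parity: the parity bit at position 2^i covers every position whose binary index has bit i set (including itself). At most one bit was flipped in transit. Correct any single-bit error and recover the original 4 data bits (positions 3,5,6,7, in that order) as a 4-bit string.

s1: b1⊕b3⊕b5⊕b7 = 1⊕1⊕1⊕1 = 0
s2: b2⊕b3⊕b6⊕b7 = 0⊕1⊕1⊕1 = 1
s4: b4⊕b5⊕b6⊕b7 = 1⊕1⊕1⊕1 = 0
Syndrome (s4...s1) = 010 → position 2.
Flip bit 2: corrected codeword = 1111111
Data bits at positions 3,5,6,7: 1111

1111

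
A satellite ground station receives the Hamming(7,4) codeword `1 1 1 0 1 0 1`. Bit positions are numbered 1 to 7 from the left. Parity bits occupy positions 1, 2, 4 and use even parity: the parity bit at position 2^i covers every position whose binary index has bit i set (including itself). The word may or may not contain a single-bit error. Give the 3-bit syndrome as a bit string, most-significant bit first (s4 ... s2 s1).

s1: b1⊕b3⊕b5⊕b7 = 1⊕1⊕1⊕1 = 0
s2: b2⊕b3⊕b6⊕b7 = 1⊕1⊕0⊕1 = 1
s4: b4⊕b5⊕b6⊕b7 = 0⊕1⊕0⊕1 = 0
Syndrome (s4...s1) = 010 → position 2.

010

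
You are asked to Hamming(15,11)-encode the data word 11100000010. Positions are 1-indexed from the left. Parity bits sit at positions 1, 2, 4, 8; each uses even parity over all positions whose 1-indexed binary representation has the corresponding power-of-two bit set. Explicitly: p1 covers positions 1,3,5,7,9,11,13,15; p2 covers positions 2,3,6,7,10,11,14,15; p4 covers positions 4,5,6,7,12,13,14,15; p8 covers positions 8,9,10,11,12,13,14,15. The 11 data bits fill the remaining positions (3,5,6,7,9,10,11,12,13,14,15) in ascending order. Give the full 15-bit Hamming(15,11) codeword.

011111010000010

Place data bits at non-power-of-two positions: b3=1, b5=1, b6=1, b7=0, b9=0, b10=0, b11=0, b12=0, b13=0, b14=1, b15=0.
p1 = XOR of data positions {3,5,7,9,11,13,15} = 1⊕1⊕0⊕0⊕0⊕0⊕0 = 0
p2 = XOR of data positions {3,6,7,10,11,14,15} = 1⊕1⊕0⊕0⊕0⊕1⊕0 = 1
p4 = XOR of data positions {5,6,7,12,13,14,15} = 1⊕1⊕0⊕0⊕0⊕1⊕0 = 1
p8 = XOR of data positions {9,10,11,12,13,14,15} = 0⊕0⊕0⊕0⊕0⊕1⊕0 = 1
Codeword b1..b15 = 011111010000010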